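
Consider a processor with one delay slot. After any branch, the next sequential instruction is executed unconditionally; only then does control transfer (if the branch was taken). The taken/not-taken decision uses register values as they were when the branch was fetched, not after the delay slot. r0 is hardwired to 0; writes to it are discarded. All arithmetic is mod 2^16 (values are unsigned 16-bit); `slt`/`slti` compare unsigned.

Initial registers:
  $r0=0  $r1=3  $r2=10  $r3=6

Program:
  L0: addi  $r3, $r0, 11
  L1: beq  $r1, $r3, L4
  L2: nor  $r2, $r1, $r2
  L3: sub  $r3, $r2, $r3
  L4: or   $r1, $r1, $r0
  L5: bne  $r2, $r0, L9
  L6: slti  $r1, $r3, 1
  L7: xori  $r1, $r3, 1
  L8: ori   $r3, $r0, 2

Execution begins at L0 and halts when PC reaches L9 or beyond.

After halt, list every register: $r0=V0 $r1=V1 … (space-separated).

#0 addi  $r3, $r0, 11 ; 0/3/10/11
#1 beq  $r1, $r3, L4 ; 0/3/10/11 ; →fallthru
#2 nor  $r2, $r1, $r2 ; 0/3/65524/11
#3 sub  $r3, $r2, $r3 ; 0/3/65524/65513
#4 or   $r1, $r1, $r0 ; 0/3/65524/65513
#5 bne  $r2, $r0, L9 ; 0/3/65524/65513 ; →target
#6 slti  $r1, $r3, 1 ; 0/0/65524/65513

$r0=0 $r1=0 $r2=65524 $r3=65513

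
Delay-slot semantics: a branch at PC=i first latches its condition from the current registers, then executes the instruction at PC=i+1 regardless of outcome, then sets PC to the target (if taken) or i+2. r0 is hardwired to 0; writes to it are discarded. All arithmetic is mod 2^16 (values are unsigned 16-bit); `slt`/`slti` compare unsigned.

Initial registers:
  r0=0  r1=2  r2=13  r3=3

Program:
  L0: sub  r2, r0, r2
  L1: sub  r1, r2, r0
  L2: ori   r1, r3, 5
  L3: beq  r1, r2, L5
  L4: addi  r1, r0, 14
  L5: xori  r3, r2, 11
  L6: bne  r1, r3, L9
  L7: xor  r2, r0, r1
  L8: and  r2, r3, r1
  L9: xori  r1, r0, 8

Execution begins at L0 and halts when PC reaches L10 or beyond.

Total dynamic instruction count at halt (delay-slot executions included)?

9

#0 sub  r2, r0, r2 ; 0/2/65523/3
#1 sub  r1, r2, r0 ; 0/65523/65523/3
#2 ori   r1, r3, 5 ; 0/7/65523/3
#3 beq  r1, r2, L5 ; 0/7/65523/3 ; →fallthru
#4 addi  r1, r0, 14 ; 0/14/65523/3
#5 xori  r3, r2, 11 ; 0/14/65523/65528
#6 bne  r1, r3, L9 ; 0/14/65523/65528 ; →target
#7 xor  r2, r0, r1 ; 0/14/14/65528
#9 xori  r1, r0, 8 ; 0/8/14/65528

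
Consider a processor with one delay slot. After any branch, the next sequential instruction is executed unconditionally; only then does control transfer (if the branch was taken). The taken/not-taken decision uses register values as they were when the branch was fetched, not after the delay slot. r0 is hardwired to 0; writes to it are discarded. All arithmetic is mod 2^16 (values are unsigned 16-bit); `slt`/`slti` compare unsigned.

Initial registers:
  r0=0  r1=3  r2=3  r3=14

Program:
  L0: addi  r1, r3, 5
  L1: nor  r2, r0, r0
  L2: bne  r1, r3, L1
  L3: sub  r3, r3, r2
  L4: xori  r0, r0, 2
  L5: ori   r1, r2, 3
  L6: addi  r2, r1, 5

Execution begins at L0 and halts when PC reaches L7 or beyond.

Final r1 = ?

PC=0  addi  r1, r3, 5        | r0=0 r1=19 r2=3 r3=14
PC=1  nor  r2, r0, r0        | r0=0 r1=19 r2=65535 r3=14
PC=2  bne  r1, r3, L1        | r0=0 r1=19 r2=65535 r3=14  [TAKEN]
PC=3  sub  r3, r3, r2        | r0=0 r1=19 r2=65535 r3=15
PC=1  nor  r2, r0, r0        | r0=0 r1=19 r2=65535 r3=15
PC=2  bne  r1, r3, L1        | r0=0 r1=19 r2=65535 r3=15  [TAKEN]
PC=3  sub  r3, r3, r2        | r0=0 r1=19 r2=65535 r3=16
PC=1  nor  r2, r0, r0        | r0=0 r1=19 r2=65535 r3=16
PC=2  bne  r1, r3, L1        | r0=0 r1=19 r2=65535 r3=16  [TAKEN]
PC=3  sub  r3, r3, r2        | r0=0 r1=19 r2=65535 r3=17
PC=1  nor  r2, r0, r0        | r0=0 r1=19 r2=65535 r3=17
PC=2  bne  r1, r3, L1        | r0=0 r1=19 r2=65535 r3=17  [TAKEN]
PC=3  sub  r3, r3, r2        | r0=0 r1=19 r2=65535 r3=18
PC=1  nor  r2, r0, r0        | r0=0 r1=19 r2=65535 r3=18
PC=2  bne  r1, r3, L1        | r0=0 r1=19 r2=65535 r3=18  [TAKEN]
PC=3  sub  r3, r3, r2        | r0=0 r1=19 r2=65535 r3=19
PC=1  nor  r2, r0, r0        | r0=0 r1=19 r2=65535 r3=19
PC=2  bne  r1, r3, L1        | r0=0 r1=19 r2=65535 r3=19  [not taken]
PC=3  sub  r3, r3, r2        | r0=0 r1=19 r2=65535 r3=20
PC=4  xori  r0, r0, 2        | r0=0 r1=19 r2=65535 r3=20
PC=5  ori   r1, r2, 3        | r0=0 r1=65535 r2=65535 r3=20
PC=6  addi  r2, r1, 5        | r0=0 r1=65535 r2=4 r3=20

65535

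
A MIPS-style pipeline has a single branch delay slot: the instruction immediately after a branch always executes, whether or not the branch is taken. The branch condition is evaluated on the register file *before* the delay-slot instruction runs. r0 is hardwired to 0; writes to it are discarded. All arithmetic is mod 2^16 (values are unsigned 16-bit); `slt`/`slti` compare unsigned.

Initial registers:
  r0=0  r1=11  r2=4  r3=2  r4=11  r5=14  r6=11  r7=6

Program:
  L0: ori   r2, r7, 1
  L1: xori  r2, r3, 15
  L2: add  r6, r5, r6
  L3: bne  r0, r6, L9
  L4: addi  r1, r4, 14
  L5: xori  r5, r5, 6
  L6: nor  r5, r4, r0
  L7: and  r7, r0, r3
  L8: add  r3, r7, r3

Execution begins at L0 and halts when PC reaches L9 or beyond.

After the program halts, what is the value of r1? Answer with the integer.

25

[0] ori   r2, r7, 1  →  {r0:0, r1:11, r2:7, r3:2, r4:11, r5:14, r6:11, r7:6}
[1] xori  r2, r3, 15  →  {r0:0, r1:11, r2:13, r3:2, r4:11, r5:14, r6:11, r7:6}
[2] add  r6, r5, r6  →  {r0:0, r1:11, r2:13, r3:2, r4:11, r5:14, r6:25, r7:6}
[3] bne  r0, r6, L9  →  {r0:0, r1:11, r2:13, r3:2, r4:11, r5:14, r6:25, r7:6}  ⟨branch taken⟩
[4] addi  r1, r4, 14  →  {r0:0, r1:25, r2:13, r3:2, r4:11, r5:14, r6:25, r7:6}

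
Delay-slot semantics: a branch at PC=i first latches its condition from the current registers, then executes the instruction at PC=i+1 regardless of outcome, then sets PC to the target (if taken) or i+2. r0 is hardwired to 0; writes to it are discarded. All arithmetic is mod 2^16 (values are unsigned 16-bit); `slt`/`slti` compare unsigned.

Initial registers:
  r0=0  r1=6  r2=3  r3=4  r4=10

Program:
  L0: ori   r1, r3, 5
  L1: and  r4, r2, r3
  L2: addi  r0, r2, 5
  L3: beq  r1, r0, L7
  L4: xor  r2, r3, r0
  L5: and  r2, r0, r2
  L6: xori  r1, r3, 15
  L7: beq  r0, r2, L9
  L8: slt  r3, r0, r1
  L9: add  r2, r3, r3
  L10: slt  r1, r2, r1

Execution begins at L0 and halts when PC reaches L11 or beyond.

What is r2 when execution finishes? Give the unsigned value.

#0 ori   r1, r3, 5 ; 0/5/3/4/10
#1 and  r4, r2, r3 ; 0/5/3/4/0
#2 addi  r0, r2, 5 ; 0/5/3/4/0
#3 beq  r1, r0, L7 ; 0/5/3/4/0 ; →fallthru
#4 xor  r2, r3, r0 ; 0/5/4/4/0
#5 and  r2, r0, r2 ; 0/5/0/4/0
#6 xori  r1, r3, 15 ; 0/11/0/4/0
#7 beq  r0, r2, L9 ; 0/11/0/4/0 ; →target
#8 slt  r3, r0, r1 ; 0/11/0/1/0
#9 add  r2, r3, r3 ; 0/11/2/1/0
#10 slt  r1, r2, r1 ; 0/1/2/1/0

2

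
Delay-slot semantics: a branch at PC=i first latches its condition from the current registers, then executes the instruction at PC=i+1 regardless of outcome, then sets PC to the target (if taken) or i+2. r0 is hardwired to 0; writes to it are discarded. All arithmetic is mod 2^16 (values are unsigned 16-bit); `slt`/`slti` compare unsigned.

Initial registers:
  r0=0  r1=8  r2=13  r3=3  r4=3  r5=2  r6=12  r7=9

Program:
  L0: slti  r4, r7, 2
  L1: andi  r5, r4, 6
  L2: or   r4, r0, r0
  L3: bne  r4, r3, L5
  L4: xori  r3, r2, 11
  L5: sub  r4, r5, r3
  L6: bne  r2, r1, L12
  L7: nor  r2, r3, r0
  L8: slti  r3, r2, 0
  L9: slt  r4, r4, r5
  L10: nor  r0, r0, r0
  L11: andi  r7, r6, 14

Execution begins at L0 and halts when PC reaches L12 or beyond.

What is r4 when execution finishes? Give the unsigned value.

65530

#0 slti  r4, r7, 2 ; 0/8/13/3/0/2/12/9
#1 andi  r5, r4, 6 ; 0/8/13/3/0/0/12/9
#2 or   r4, r0, r0 ; 0/8/13/3/0/0/12/9
#3 bne  r4, r3, L5 ; 0/8/13/3/0/0/12/9 ; →target
#4 xori  r3, r2, 11 ; 0/8/13/6/0/0/12/9
#5 sub  r4, r5, r3 ; 0/8/13/6/65530/0/12/9
#6 bne  r2, r1, L12 ; 0/8/13/6/65530/0/12/9 ; →target
#7 nor  r2, r3, r0 ; 0/8/65529/6/65530/0/12/9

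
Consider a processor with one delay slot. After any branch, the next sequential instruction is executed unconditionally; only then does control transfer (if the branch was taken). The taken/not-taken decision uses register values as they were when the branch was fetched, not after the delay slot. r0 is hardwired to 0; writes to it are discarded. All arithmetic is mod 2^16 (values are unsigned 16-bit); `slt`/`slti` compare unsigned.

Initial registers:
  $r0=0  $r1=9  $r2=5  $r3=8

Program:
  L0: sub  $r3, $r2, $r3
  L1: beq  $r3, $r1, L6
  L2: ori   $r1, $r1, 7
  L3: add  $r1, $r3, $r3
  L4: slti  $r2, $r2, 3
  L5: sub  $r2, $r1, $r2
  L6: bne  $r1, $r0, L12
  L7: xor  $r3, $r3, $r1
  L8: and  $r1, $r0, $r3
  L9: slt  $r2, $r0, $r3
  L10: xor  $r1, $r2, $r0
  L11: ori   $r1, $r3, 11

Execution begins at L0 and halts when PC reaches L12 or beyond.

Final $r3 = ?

#0 sub  $r3, $r2, $r3 ; 0/9/5/65533
#1 beq  $r3, $r1, L6 ; 0/9/5/65533 ; →fallthru
#2 ori   $r1, $r1, 7 ; 0/15/5/65533
#3 add  $r1, $r3, $r3 ; 0/65530/5/65533
#4 slti  $r2, $r2, 3 ; 0/65530/0/65533
#5 sub  $r2, $r1, $r2 ; 0/65530/65530/65533
#6 bne  $r1, $r0, L12 ; 0/65530/65530/65533 ; →target
#7 xor  $r3, $r3, $r1 ; 0/65530/65530/7

7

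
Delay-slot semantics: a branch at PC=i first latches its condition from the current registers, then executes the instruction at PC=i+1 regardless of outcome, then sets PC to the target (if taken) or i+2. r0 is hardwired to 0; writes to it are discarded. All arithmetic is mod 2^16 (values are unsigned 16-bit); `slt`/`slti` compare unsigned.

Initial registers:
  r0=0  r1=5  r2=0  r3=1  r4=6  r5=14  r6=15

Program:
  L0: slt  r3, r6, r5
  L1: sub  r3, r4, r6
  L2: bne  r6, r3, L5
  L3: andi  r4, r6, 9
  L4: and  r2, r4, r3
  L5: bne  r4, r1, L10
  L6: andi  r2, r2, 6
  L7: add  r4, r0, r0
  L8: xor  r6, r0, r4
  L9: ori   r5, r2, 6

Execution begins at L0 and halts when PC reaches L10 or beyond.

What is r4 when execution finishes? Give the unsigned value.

  step pc=0: slt  r3, r6, r5  regs=(0,5,0,0,6,14,15)
  step pc=1: sub  r3, r4, r6  regs=(0,5,0,65527,6,14,15)
  step pc=2: bne  r6, r3, L5  cond=T  regs=(0,5,0,65527,6,14,15)
  step pc=3: andi  r4, r6, 9  regs=(0,5,0,65527,9,14,15)
  step pc=5: bne  r4, r1, L10  cond=T  regs=(0,5,0,65527,9,14,15)
  step pc=6: andi  r2, r2, 6  regs=(0,5,0,65527,9,14,15)

9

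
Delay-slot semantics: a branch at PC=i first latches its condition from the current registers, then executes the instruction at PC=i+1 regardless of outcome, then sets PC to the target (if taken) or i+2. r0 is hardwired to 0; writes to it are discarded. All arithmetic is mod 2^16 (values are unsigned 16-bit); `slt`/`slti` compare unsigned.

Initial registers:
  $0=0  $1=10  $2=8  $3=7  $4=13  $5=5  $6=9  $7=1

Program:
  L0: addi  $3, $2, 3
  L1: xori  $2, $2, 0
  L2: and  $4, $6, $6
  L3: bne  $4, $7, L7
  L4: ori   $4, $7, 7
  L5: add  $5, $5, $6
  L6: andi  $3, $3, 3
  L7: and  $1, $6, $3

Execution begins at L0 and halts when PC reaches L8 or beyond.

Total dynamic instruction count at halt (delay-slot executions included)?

[0] addi  $3, $2, 3  →  {$0:0, $1:10, $2:8, $3:11, $4:13, $5:5, $6:9, $7:1}
[1] xori  $2, $2, 0  →  {$0:0, $1:10, $2:8, $3:11, $4:13, $5:5, $6:9, $7:1}
[2] and  $4, $6, $6  →  {$0:0, $1:10, $2:8, $3:11, $4:9, $5:5, $6:9, $7:1}
[3] bne  $4, $7, L7  →  {$0:0, $1:10, $2:8, $3:11, $4:9, $5:5, $6:9, $7:1}  ⟨branch taken⟩
[4] ori   $4, $7, 7  →  {$0:0, $1:10, $2:8, $3:11, $4:7, $5:5, $6:9, $7:1}
[7] and  $1, $6, $3  →  {$0:0, $1:9, $2:8, $3:11, $4:7, $5:5, $6:9, $7:1}

6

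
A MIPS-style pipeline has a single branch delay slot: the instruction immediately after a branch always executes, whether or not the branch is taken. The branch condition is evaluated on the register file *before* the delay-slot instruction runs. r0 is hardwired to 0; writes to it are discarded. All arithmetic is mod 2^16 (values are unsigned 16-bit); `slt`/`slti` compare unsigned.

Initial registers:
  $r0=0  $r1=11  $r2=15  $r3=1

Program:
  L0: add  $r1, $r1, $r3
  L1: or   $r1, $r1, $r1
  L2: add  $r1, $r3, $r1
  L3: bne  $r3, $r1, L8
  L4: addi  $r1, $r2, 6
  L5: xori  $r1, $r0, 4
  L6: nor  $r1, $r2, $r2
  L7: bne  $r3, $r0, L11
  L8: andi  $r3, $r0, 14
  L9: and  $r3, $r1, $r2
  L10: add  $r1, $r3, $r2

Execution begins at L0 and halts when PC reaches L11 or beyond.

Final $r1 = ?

20

  step pc=0: add  $r1, $r1, $r3  regs=(0,12,15,1)
  step pc=1: or   $r1, $r1, $r1  regs=(0,12,15,1)
  step pc=2: add  $r1, $r3, $r1  regs=(0,13,15,1)
  step pc=3: bne  $r3, $r1, L8  cond=T  regs=(0,13,15,1)
  step pc=4: addi  $r1, $r2, 6  regs=(0,21,15,1)
  step pc=8: andi  $r3, $r0, 14  regs=(0,21,15,0)
  step pc=9: and  $r3, $r1, $r2  regs=(0,21,15,5)
  step pc=10: add  $r1, $r3, $r2  regs=(0,20,15,5)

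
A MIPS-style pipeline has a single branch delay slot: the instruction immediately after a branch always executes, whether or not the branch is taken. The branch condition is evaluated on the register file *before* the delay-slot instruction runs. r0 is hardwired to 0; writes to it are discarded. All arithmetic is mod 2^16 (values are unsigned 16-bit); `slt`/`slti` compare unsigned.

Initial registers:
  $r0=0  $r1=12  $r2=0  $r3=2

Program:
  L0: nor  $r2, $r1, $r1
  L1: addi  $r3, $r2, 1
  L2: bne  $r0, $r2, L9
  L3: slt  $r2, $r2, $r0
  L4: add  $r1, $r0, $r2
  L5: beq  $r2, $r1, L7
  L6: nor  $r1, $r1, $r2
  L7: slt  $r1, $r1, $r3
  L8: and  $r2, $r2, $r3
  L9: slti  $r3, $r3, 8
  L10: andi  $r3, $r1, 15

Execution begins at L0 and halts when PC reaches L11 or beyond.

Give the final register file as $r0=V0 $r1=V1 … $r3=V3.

$r0=0 $r1=12 $r2=0 $r3=12

#0 nor  $r2, $r1, $r1 ; 0/12/65523/2
#1 addi  $r3, $r2, 1 ; 0/12/65523/65524
#2 bne  $r0, $r2, L9 ; 0/12/65523/65524 ; →target
#3 slt  $r2, $r2, $r0 ; 0/12/0/65524
#9 slti  $r3, $r3, 8 ; 0/12/0/0
#10 andi  $r3, $r1, 15 ; 0/12/0/12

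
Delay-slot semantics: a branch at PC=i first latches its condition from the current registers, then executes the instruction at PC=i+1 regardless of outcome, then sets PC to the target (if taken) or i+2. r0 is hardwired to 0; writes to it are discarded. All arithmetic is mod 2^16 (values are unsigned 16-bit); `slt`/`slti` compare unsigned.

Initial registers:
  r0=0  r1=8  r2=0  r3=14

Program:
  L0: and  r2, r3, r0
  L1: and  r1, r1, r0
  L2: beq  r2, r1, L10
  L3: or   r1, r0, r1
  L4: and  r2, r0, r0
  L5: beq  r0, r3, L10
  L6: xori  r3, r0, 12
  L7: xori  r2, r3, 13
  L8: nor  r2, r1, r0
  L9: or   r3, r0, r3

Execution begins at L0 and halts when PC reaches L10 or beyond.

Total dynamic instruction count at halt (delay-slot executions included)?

4

  step pc=0: and  r2, r3, r0  regs=(0,8,0,14)
  step pc=1: and  r1, r1, r0  regs=(0,0,0,14)
  step pc=2: beq  r2, r1, L10  cond=T  regs=(0,0,0,14)
  step pc=3: or   r1, r0, r1  regs=(0,0,0,14)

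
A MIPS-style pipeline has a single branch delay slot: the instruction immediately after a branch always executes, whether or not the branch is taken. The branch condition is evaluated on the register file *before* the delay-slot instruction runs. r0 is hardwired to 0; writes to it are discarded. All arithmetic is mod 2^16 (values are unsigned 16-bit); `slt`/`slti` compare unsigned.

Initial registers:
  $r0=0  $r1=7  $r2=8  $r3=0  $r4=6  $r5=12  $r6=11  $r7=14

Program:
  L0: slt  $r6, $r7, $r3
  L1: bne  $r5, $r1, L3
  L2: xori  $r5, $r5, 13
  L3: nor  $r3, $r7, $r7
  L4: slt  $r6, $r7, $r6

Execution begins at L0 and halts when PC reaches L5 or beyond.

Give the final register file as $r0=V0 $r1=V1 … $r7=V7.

  step pc=0: slt  $r6, $r7, $r3  regs=(0,7,8,0,6,12,0,14)
  step pc=1: bne  $r5, $r1, L3  cond=T  regs=(0,7,8,0,6,12,0,14)
  step pc=2: xori  $r5, $r5, 13  regs=(0,7,8,0,6,1,0,14)
  step pc=3: nor  $r3, $r7, $r7  regs=(0,7,8,65521,6,1,0,14)
  step pc=4: slt  $r6, $r7, $r6  regs=(0,7,8,65521,6,1,0,14)

$r0=0 $r1=7 $r2=8 $r3=65521 $r4=6 $r5=1 $r6=0 $r7=14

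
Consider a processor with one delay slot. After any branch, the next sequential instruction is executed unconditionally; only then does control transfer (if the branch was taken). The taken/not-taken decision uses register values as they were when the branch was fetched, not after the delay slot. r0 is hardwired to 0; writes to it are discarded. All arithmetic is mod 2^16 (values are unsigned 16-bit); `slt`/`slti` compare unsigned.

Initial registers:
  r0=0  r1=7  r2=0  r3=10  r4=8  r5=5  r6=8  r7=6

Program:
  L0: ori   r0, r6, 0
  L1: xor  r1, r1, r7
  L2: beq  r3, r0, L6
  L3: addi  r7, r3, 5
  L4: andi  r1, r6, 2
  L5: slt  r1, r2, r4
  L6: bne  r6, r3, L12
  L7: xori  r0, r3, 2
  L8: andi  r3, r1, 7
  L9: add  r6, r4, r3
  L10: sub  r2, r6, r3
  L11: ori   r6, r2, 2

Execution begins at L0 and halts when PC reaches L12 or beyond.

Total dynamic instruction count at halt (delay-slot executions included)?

8

#0 ori   r0, r6, 0 ; 0/7/0/10/8/5/8/6
#1 xor  r1, r1, r7 ; 0/1/0/10/8/5/8/6
#2 beq  r3, r0, L6 ; 0/1/0/10/8/5/8/6 ; →fallthru
#3 addi  r7, r3, 5 ; 0/1/0/10/8/5/8/15
#4 andi  r1, r6, 2 ; 0/0/0/10/8/5/8/15
#5 slt  r1, r2, r4 ; 0/1/0/10/8/5/8/15
#6 bne  r6, r3, L12 ; 0/1/0/10/8/5/8/15 ; →target
#7 xori  r0, r3, 2 ; 0/1/0/10/8/5/8/15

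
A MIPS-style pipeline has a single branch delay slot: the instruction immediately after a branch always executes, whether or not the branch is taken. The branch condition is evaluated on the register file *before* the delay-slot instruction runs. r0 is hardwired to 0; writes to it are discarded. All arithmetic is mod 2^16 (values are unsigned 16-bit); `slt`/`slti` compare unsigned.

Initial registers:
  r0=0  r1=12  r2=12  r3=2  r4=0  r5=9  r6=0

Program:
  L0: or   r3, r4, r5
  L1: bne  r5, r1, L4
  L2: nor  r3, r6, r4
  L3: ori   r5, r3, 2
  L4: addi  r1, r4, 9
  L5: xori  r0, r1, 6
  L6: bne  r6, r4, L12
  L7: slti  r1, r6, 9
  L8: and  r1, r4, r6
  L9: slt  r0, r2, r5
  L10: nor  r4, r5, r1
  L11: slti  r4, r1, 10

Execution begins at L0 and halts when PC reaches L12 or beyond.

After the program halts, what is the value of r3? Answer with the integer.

65535

#0 or   r3, r4, r5 ; 0/12/12/9/0/9/0
#1 bne  r5, r1, L4 ; 0/12/12/9/0/9/0 ; →target
#2 nor  r3, r6, r4 ; 0/12/12/65535/0/9/0
#4 addi  r1, r4, 9 ; 0/9/12/65535/0/9/0
#5 xori  r0, r1, 6 ; 0/9/12/65535/0/9/0
#6 bne  r6, r4, L12 ; 0/9/12/65535/0/9/0 ; →fallthru
#7 slti  r1, r6, 9 ; 0/1/12/65535/0/9/0
#8 and  r1, r4, r6 ; 0/0/12/65535/0/9/0
#9 slt  r0, r2, r5 ; 0/0/12/65535/0/9/0
#10 nor  r4, r5, r1 ; 0/0/12/65535/65526/9/0
#11 slti  r4, r1, 10 ; 0/0/12/65535/1/9/0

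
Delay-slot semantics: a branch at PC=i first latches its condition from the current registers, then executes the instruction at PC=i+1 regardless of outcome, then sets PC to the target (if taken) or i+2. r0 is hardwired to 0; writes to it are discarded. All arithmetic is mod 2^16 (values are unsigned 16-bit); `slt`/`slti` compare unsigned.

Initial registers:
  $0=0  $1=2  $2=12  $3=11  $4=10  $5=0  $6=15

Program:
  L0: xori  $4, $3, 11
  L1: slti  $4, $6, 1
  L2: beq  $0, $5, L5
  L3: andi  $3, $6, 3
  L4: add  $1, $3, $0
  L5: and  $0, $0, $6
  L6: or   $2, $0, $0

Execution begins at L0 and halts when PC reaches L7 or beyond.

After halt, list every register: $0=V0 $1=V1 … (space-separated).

$0=0 $1=2 $2=0 $3=3 $4=0 $5=0 $6=15

#0 xori  $4, $3, 11 ; 0/2/12/11/0/0/15
#1 slti  $4, $6, 1 ; 0/2/12/11/0/0/15
#2 beq  $0, $5, L5 ; 0/2/12/11/0/0/15 ; →target
#3 andi  $3, $6, 3 ; 0/2/12/3/0/0/15
#5 and  $0, $0, $6 ; 0/2/12/3/0/0/15
#6 or   $2, $0, $0 ; 0/2/0/3/0/0/15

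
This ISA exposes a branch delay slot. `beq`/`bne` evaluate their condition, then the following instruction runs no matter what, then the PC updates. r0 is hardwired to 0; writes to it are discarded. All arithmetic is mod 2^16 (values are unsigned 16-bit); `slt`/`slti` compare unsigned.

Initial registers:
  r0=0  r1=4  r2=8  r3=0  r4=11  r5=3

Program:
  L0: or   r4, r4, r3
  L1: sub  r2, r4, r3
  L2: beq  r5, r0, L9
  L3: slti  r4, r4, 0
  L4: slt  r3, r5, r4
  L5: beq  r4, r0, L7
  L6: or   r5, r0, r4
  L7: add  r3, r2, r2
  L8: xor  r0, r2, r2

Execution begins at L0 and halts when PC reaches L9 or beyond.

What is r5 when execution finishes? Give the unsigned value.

PC=0  or   r4, r4, r3        | r0=0 r1=4 r2=8 r3=0 r4=11 r5=3
PC=1  sub  r2, r4, r3        | r0=0 r1=4 r2=11 r3=0 r4=11 r5=3
PC=2  beq  r5, r0, L9        | r0=0 r1=4 r2=11 r3=0 r4=11 r5=3  [not taken]
PC=3  slti  r4, r4, 0        | r0=0 r1=4 r2=11 r3=0 r4=0 r5=3
PC=4  slt  r3, r5, r4        | r0=0 r1=4 r2=11 r3=0 r4=0 r5=3
PC=5  beq  r4, r0, L7        | r0=0 r1=4 r2=11 r3=0 r4=0 r5=3  [TAKEN]
PC=6  or   r5, r0, r4        | r0=0 r1=4 r2=11 r3=0 r4=0 r5=0
PC=7  add  r3, r2, r2        | r0=0 r1=4 r2=11 r3=22 r4=0 r5=0
PC=8  xor  r0, r2, r2        | r0=0 r1=4 r2=11 r3=22 r4=0 r5=0

0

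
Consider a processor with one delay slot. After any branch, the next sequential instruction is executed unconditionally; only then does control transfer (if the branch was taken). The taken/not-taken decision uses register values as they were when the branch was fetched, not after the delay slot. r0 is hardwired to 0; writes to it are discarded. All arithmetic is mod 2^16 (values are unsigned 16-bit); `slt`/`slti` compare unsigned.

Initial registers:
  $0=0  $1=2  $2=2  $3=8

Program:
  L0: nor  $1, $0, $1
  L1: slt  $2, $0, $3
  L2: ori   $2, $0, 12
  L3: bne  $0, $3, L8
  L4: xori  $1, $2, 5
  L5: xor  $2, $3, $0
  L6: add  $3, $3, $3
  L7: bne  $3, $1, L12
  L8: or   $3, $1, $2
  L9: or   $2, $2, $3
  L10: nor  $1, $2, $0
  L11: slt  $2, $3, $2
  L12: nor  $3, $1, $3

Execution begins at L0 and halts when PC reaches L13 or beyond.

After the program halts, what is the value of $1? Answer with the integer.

[0] nor  $1, $0, $1  →  {$0:0, $1:65533, $2:2, $3:8}
[1] slt  $2, $0, $3  →  {$0:0, $1:65533, $2:1, $3:8}
[2] ori   $2, $0, 12  →  {$0:0, $1:65533, $2:12, $3:8}
[3] bne  $0, $3, L8  →  {$0:0, $1:65533, $2:12, $3:8}  ⟨branch taken⟩
[4] xori  $1, $2, 5  →  {$0:0, $1:9, $2:12, $3:8}
[8] or   $3, $1, $2  →  {$0:0, $1:9, $2:12, $3:13}
[9] or   $2, $2, $3  →  {$0:0, $1:9, $2:13, $3:13}
[10] nor  $1, $2, $0  →  {$0:0, $1:65522, $2:13, $3:13}
[11] slt  $2, $3, $2  →  {$0:0, $1:65522, $2:0, $3:13}
[12] nor  $3, $1, $3  →  {$0:0, $1:65522, $2:0, $3:0}

65522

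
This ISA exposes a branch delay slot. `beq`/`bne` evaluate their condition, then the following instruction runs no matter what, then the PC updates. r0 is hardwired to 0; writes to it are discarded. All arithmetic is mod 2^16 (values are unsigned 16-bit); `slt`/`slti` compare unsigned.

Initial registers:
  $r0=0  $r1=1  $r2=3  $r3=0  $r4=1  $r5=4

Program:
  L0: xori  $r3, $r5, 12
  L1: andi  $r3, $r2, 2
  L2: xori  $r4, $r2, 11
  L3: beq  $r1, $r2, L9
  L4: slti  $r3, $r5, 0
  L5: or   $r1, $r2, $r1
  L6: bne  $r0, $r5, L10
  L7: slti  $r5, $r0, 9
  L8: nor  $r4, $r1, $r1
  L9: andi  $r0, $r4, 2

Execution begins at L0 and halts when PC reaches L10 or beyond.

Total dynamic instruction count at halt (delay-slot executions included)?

8

[0] xori  $r3, $r5, 12  →  {$r0:0, $r1:1, $r2:3, $r3:8, $r4:1, $r5:4}
[1] andi  $r3, $r2, 2  →  {$r0:0, $r1:1, $r2:3, $r3:2, $r4:1, $r5:4}
[2] xori  $r4, $r2, 11  →  {$r0:0, $r1:1, $r2:3, $r3:2, $r4:8, $r5:4}
[3] beq  $r1, $r2, L9  →  {$r0:0, $r1:1, $r2:3, $r3:2, $r4:8, $r5:4}  ⟨branch fallthrough⟩
[4] slti  $r3, $r5, 0  →  {$r0:0, $r1:1, $r2:3, $r3:0, $r4:8, $r5:4}
[5] or   $r1, $r2, $r1  →  {$r0:0, $r1:3, $r2:3, $r3:0, $r4:8, $r5:4}
[6] bne  $r0, $r5, L10  →  {$r0:0, $r1:3, $r2:3, $r3:0, $r4:8, $r5:4}  ⟨branch taken⟩
[7] slti  $r5, $r0, 9  →  {$r0:0, $r1:3, $r2:3, $r3:0, $r4:8, $r5:1}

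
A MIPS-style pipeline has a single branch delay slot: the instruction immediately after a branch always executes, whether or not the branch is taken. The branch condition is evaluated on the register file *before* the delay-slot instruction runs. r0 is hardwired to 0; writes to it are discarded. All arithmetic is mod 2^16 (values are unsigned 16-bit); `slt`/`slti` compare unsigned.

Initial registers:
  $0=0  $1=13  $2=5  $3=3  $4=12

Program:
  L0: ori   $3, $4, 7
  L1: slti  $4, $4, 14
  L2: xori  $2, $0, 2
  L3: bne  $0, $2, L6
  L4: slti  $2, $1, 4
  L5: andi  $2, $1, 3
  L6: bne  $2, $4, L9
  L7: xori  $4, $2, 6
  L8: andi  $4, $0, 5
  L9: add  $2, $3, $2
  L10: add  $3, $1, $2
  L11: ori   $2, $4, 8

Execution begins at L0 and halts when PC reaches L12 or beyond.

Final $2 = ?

14

#0 ori   $3, $4, 7 ; 0/13/5/15/12
#1 slti  $4, $4, 14 ; 0/13/5/15/1
#2 xori  $2, $0, 2 ; 0/13/2/15/1
#3 bne  $0, $2, L6 ; 0/13/2/15/1 ; →target
#4 slti  $2, $1, 4 ; 0/13/0/15/1
#6 bne  $2, $4, L9 ; 0/13/0/15/1 ; →target
#7 xori  $4, $2, 6 ; 0/13/0/15/6
#9 add  $2, $3, $2 ; 0/13/15/15/6
#10 add  $3, $1, $2 ; 0/13/15/28/6
#11 ori   $2, $4, 8 ; 0/13/14/28/6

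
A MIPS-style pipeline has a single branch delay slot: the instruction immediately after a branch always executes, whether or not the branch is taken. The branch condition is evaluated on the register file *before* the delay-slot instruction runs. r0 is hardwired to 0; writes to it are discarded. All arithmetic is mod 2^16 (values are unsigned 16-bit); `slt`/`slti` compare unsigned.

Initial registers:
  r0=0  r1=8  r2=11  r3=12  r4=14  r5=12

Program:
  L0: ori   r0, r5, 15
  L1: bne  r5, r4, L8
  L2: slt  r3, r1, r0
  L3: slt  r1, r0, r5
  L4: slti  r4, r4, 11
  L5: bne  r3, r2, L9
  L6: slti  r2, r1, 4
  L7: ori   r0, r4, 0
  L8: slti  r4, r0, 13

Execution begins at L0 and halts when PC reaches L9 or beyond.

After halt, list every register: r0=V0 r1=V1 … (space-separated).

  step pc=0: ori   r0, r5, 15  regs=(0,8,11,12,14,12)
  step pc=1: bne  r5, r4, L8  cond=T  regs=(0,8,11,12,14,12)
  step pc=2: slt  r3, r1, r0  regs=(0,8,11,0,14,12)
  step pc=8: slti  r4, r0, 13  regs=(0,8,11,0,1,12)

r0=0 r1=8 r2=11 r3=0 r4=1 r5=12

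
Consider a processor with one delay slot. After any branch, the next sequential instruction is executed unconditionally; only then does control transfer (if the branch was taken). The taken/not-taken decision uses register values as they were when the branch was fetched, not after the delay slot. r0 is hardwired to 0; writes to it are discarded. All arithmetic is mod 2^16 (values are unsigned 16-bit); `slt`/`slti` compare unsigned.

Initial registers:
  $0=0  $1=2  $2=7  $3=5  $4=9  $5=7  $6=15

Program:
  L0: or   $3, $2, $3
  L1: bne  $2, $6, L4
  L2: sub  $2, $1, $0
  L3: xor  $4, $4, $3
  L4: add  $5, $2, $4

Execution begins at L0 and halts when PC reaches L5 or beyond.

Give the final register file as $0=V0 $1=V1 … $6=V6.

$0=0 $1=2 $2=2 $3=7 $4=9 $5=11 $6=15

#0 or   $3, $2, $3 ; 0/2/7/7/9/7/15
#1 bne  $2, $6, L4 ; 0/2/7/7/9/7/15 ; →target
#2 sub  $2, $1, $0 ; 0/2/2/7/9/7/15
#4 add  $5, $2, $4 ; 0/2/2/7/9/11/15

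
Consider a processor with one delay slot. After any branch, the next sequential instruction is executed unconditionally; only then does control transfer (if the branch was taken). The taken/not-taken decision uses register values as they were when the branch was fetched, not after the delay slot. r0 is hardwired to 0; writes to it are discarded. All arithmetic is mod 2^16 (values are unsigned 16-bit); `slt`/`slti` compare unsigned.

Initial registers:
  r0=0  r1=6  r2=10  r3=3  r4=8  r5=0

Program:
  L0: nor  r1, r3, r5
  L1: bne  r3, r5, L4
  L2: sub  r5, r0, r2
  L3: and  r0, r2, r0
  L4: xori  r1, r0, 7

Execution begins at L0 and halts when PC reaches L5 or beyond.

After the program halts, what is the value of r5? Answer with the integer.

65526

#0 nor  r1, r3, r5 ; 0/65532/10/3/8/0
#1 bne  r3, r5, L4 ; 0/65532/10/3/8/0 ; →target
#2 sub  r5, r0, r2 ; 0/65532/10/3/8/65526
#4 xori  r1, r0, 7 ; 0/7/10/3/8/65526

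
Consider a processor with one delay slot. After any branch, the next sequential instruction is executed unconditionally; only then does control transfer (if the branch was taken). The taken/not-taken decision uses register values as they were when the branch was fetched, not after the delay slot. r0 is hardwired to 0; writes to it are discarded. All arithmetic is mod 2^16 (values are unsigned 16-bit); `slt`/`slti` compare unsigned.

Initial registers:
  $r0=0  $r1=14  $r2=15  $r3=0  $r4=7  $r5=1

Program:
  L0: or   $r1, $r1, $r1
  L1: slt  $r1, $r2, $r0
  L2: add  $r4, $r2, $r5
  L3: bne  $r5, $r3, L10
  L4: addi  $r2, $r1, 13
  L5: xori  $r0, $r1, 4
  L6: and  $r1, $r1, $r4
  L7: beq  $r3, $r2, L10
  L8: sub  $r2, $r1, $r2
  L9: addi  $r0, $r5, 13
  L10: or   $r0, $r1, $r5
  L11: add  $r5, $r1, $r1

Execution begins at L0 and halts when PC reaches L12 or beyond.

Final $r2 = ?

13

[0] or   $r1, $r1, $r1  →  {$r0:0, $r1:14, $r2:15, $r3:0, $r4:7, $r5:1}
[1] slt  $r1, $r2, $r0  →  {$r0:0, $r1:0, $r2:15, $r3:0, $r4:7, $r5:1}
[2] add  $r4, $r2, $r5  →  {$r0:0, $r1:0, $r2:15, $r3:0, $r4:16, $r5:1}
[3] bne  $r5, $r3, L10  →  {$r0:0, $r1:0, $r2:15, $r3:0, $r4:16, $r5:1}  ⟨branch taken⟩
[4] addi  $r2, $r1, 13  →  {$r0:0, $r1:0, $r2:13, $r3:0, $r4:16, $r5:1}
[10] or   $r0, $r1, $r5  →  {$r0:0, $r1:0, $r2:13, $r3:0, $r4:16, $r5:1}
[11] add  $r5, $r1, $r1  →  {$r0:0, $r1:0, $r2:13, $r3:0, $r4:16, $r5:0}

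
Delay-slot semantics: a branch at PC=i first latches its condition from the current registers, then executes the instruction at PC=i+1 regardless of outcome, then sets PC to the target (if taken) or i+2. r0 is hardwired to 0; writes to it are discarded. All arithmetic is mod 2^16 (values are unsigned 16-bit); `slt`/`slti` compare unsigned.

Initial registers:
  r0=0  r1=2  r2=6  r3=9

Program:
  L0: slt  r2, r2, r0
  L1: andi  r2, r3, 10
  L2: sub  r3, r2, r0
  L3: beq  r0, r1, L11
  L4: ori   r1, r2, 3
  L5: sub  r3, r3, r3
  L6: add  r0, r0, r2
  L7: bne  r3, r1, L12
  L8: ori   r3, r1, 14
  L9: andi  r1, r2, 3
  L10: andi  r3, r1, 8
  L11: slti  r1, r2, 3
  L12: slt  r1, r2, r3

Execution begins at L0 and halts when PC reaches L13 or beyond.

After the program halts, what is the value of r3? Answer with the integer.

  step pc=0: slt  r2, r2, r0  regs=(0,2,0,9)
  step pc=1: andi  r2, r3, 10  regs=(0,2,8,9)
  step pc=2: sub  r3, r2, r0  regs=(0,2,8,8)
  step pc=3: beq  r0, r1, L11  cond=F  regs=(0,2,8,8)
  step pc=4: ori   r1, r2, 3  regs=(0,11,8,8)
  step pc=5: sub  r3, r3, r3  regs=(0,11,8,0)
  step pc=6: add  r0, r0, r2  regs=(0,11,8,0)
  step pc=7: bne  r3, r1, L12  cond=T  regs=(0,11,8,0)
  step pc=8: ori   r3, r1, 14  regs=(0,11,8,15)
  step pc=12: slt  r1, r2, r3  regs=(0,1,8,15)

15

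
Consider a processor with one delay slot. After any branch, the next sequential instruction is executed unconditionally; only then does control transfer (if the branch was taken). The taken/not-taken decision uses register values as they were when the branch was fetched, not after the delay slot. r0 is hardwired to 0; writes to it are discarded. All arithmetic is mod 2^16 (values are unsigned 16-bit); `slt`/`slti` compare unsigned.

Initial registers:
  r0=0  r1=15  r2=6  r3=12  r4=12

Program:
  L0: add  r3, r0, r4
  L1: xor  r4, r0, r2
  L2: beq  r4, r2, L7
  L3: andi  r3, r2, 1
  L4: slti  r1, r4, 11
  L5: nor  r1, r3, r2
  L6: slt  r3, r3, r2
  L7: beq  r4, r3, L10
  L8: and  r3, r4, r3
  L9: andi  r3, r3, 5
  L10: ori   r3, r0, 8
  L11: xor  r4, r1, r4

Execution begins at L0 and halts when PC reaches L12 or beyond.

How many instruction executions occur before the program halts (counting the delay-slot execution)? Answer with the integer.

9

  step pc=0: add  r3, r0, r4  regs=(0,15,6,12,12)
  step pc=1: xor  r4, r0, r2  regs=(0,15,6,12,6)
  step pc=2: beq  r4, r2, L7  cond=T  regs=(0,15,6,12,6)
  step pc=3: andi  r3, r2, 1  regs=(0,15,6,0,6)
  step pc=7: beq  r4, r3, L10  cond=F  regs=(0,15,6,0,6)
  step pc=8: and  r3, r4, r3  regs=(0,15,6,0,6)
  step pc=9: andi  r3, r3, 5  regs=(0,15,6,0,6)
  step pc=10: ori   r3, r0, 8  regs=(0,15,6,8,6)
  step pc=11: xor  r4, r1, r4  regs=(0,15,6,8,9)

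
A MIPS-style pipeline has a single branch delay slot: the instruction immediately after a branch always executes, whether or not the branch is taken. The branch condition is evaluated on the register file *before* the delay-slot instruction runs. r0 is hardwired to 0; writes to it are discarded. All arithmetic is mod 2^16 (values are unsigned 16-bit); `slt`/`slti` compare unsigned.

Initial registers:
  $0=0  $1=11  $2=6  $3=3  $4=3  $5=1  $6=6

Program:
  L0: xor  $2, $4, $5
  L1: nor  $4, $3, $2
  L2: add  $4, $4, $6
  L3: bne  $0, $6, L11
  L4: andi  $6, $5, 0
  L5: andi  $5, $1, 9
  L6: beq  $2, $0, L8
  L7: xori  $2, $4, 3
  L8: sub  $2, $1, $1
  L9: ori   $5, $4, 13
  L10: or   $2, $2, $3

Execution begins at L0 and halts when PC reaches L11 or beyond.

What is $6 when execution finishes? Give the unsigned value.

0

PC=0  xor  $2, $4, $5        | $0=0 $1=11 $2=2 $3=3 $4=3 $5=1 $6=6
PC=1  nor  $4, $3, $2        | $0=0 $1=11 $2=2 $3=3 $4=65532 $5=1 $6=6
PC=2  add  $4, $4, $6        | $0=0 $1=11 $2=2 $3=3 $4=2 $5=1 $6=6
PC=3  bne  $0, $6, L11       | $0=0 $1=11 $2=2 $3=3 $4=2 $5=1 $6=6  [TAKEN]
PC=4  andi  $6, $5, 0        | $0=0 $1=11 $2=2 $3=3 $4=2 $5=1 $6=0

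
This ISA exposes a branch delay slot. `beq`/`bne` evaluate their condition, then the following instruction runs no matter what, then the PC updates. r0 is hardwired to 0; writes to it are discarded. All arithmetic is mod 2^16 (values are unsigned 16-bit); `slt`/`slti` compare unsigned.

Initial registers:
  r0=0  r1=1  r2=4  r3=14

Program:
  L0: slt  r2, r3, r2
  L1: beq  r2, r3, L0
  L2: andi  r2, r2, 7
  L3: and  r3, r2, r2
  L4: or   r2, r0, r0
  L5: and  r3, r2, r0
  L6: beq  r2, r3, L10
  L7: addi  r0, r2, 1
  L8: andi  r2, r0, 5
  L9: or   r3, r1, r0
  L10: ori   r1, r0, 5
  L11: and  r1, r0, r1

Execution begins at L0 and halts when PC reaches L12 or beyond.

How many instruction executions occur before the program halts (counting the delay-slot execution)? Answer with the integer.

10

#0 slt  r2, r3, r2 ; 0/1/0/14
#1 beq  r2, r3, L0 ; 0/1/0/14 ; →fallthru
#2 andi  r2, r2, 7 ; 0/1/0/14
#3 and  r3, r2, r2 ; 0/1/0/0
#4 or   r2, r0, r0 ; 0/1/0/0
#5 and  r3, r2, r0 ; 0/1/0/0
#6 beq  r2, r3, L10 ; 0/1/0/0 ; →target
#7 addi  r0, r2, 1 ; 0/1/0/0
#10 ori   r1, r0, 5 ; 0/5/0/0
#11 and  r1, r0, r1 ; 0/0/0/0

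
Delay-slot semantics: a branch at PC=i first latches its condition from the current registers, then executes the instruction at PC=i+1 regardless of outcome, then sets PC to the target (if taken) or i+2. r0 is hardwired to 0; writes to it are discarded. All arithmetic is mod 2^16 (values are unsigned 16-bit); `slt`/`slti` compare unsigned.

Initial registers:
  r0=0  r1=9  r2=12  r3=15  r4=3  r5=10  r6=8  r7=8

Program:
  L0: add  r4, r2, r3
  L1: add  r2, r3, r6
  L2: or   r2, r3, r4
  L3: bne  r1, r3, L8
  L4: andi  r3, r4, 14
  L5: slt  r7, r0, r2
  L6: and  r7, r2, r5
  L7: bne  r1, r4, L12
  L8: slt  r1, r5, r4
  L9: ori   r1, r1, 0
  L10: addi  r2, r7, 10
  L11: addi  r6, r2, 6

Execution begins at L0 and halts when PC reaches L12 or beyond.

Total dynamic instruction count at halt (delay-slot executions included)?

9

[0] add  r4, r2, r3  →  {r0:0, r1:9, r2:12, r3:15, r4:27, r5:10, r6:8, r7:8}
[1] add  r2, r3, r6  →  {r0:0, r1:9, r2:23, r3:15, r4:27, r5:10, r6:8, r7:8}
[2] or   r2, r3, r4  →  {r0:0, r1:9, r2:31, r3:15, r4:27, r5:10, r6:8, r7:8}
[3] bne  r1, r3, L8  →  {r0:0, r1:9, r2:31, r3:15, r4:27, r5:10, r6:8, r7:8}  ⟨branch taken⟩
[4] andi  r3, r4, 14  →  {r0:0, r1:9, r2:31, r3:10, r4:27, r5:10, r6:8, r7:8}
[8] slt  r1, r5, r4  →  {r0:0, r1:1, r2:31, r3:10, r4:27, r5:10, r6:8, r7:8}
[9] ori   r1, r1, 0  →  {r0:0, r1:1, r2:31, r3:10, r4:27, r5:10, r6:8, r7:8}
[10] addi  r2, r7, 10  →  {r0:0, r1:1, r2:18, r3:10, r4:27, r5:10, r6:8, r7:8}
[11] addi  r6, r2, 6  →  {r0:0, r1:1, r2:18, r3:10, r4:27, r5:10, r6:24, r7:8}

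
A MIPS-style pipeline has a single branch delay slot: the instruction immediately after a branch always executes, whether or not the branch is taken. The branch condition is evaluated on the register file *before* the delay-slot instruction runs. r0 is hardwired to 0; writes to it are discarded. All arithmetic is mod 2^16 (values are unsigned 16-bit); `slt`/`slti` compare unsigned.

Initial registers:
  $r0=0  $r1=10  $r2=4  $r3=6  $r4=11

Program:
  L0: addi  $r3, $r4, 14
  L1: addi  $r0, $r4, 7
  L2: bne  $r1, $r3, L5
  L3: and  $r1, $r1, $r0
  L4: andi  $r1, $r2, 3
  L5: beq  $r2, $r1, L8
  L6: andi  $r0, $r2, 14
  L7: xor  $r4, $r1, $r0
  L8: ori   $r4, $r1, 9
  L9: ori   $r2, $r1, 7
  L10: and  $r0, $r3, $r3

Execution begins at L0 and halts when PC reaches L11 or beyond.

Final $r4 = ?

9

PC=0  addi  $r3, $r4, 14     | $r0=0 $r1=10 $r2=4 $r3=25 $r4=11
PC=1  addi  $r0, $r4, 7      | $r0=0 $r1=10 $r2=4 $r3=25 $r4=11
PC=2  bne  $r1, $r3, L5      | $r0=0 $r1=10 $r2=4 $r3=25 $r4=11  [TAKEN]
PC=3  and  $r1, $r1, $r0     | $r0=0 $r1=0 $r2=4 $r3=25 $r4=11
PC=5  beq  $r2, $r1, L8      | $r0=0 $r1=0 $r2=4 $r3=25 $r4=11  [not taken]
PC=6  andi  $r0, $r2, 14     | $r0=0 $r1=0 $r2=4 $r3=25 $r4=11
PC=7  xor  $r4, $r1, $r0     | $r0=0 $r1=0 $r2=4 $r3=25 $r4=0
PC=8  ori   $r4, $r1, 9      | $r0=0 $r1=0 $r2=4 $r3=25 $r4=9
PC=9  ori   $r2, $r1, 7      | $r0=0 $r1=0 $r2=7 $r3=25 $r4=9
PC=10 and  $r0, $r3, $r3     | $r0=0 $r1=0 $r2=7 $r3=25 $r4=9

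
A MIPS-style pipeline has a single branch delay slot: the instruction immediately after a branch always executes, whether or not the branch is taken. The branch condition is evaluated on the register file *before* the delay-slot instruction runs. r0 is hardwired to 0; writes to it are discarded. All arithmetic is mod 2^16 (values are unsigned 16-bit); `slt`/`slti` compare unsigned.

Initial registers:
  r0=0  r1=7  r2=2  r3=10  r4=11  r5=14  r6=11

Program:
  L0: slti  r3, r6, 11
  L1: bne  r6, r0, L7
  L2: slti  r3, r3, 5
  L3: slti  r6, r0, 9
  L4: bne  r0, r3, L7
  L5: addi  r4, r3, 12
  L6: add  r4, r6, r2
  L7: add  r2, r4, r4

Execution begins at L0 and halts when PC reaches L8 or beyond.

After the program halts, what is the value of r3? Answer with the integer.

1

  step pc=0: slti  r3, r6, 11  regs=(0,7,2,0,11,14,11)
  step pc=1: bne  r6, r0, L7  cond=T  regs=(0,7,2,0,11,14,11)
  step pc=2: slti  r3, r3, 5  regs=(0,7,2,1,11,14,11)
  step pc=7: add  r2, r4, r4  regs=(0,7,22,1,11,14,11)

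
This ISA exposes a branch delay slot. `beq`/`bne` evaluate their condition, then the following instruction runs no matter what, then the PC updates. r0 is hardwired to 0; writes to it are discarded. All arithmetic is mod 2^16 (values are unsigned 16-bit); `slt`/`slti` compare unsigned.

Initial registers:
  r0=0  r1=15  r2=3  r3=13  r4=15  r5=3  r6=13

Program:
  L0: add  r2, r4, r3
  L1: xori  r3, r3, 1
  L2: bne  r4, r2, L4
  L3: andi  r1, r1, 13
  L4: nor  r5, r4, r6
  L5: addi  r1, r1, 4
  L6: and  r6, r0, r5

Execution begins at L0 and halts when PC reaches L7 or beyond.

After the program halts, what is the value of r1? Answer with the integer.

#0 add  r2, r4, r3 ; 0/15/28/13/15/3/13
#1 xori  r3, r3, 1 ; 0/15/28/12/15/3/13
#2 bne  r4, r2, L4 ; 0/15/28/12/15/3/13 ; →target
#3 andi  r1, r1, 13 ; 0/13/28/12/15/3/13
#4 nor  r5, r4, r6 ; 0/13/28/12/15/65520/13
#5 addi  r1, r1, 4 ; 0/17/28/12/15/65520/13
#6 and  r6, r0, r5 ; 0/17/28/12/15/65520/0

17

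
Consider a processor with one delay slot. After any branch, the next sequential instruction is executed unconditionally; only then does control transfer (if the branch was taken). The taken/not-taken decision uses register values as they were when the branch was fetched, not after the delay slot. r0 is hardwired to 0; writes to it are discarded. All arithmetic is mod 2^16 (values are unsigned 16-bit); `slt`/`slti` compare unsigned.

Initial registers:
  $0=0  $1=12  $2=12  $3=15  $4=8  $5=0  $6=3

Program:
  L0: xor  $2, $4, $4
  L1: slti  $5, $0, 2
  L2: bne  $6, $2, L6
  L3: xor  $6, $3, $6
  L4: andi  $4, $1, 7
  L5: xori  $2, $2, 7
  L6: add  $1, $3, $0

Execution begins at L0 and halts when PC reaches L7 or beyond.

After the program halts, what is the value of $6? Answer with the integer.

12

  step pc=0: xor  $2, $4, $4  regs=(0,12,0,15,8,0,3)
  step pc=1: slti  $5, $0, 2  regs=(0,12,0,15,8,1,3)
  step pc=2: bne  $6, $2, L6  cond=T  regs=(0,12,0,15,8,1,3)
  step pc=3: xor  $6, $3, $6  regs=(0,12,0,15,8,1,12)
  step pc=6: add  $1, $3, $0  regs=(0,15,0,15,8,1,12)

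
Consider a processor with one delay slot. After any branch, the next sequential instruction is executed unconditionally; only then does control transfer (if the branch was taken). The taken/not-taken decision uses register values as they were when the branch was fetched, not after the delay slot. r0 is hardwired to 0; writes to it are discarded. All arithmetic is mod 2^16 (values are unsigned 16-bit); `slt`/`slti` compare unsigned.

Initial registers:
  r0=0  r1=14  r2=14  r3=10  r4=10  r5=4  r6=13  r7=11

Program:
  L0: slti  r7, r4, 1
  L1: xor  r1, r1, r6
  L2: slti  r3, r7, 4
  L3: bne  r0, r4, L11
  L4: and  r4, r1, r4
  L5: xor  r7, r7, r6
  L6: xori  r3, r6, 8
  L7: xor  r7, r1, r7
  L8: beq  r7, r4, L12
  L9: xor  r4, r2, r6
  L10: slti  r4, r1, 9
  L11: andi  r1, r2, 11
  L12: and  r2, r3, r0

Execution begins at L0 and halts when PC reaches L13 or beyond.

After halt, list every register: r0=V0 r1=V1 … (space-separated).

PC=0  slti  r7, r4, 1        | r0=0 r1=14 r2=14 r3=10 r4=10 r5=4 r6=13 r7=0
PC=1  xor  r1, r1, r6        | r0=0 r1=3 r2=14 r3=10 r4=10 r5=4 r6=13 r7=0
PC=2  slti  r3, r7, 4        | r0=0 r1=3 r2=14 r3=1 r4=10 r5=4 r6=13 r7=0
PC=3  bne  r0, r4, L11       | r0=0 r1=3 r2=14 r3=1 r4=10 r5=4 r6=13 r7=0  [TAKEN]
PC=4  and  r4, r1, r4        | r0=0 r1=3 r2=14 r3=1 r4=2 r5=4 r6=13 r7=0
PC=11 andi  r1, r2, 11       | r0=0 r1=10 r2=14 r3=1 r4=2 r5=4 r6=13 r7=0
PC=12 and  r2, r3, r0        | r0=0 r1=10 r2=0 r3=1 r4=2 r5=4 r6=13 r7=0

r0=0 r1=10 r2=0 r3=1 r4=2 r5=4 r6=13 r7=0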